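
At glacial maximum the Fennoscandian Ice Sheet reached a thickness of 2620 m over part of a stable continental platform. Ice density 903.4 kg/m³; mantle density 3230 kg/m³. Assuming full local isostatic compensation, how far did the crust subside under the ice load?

733 m

Isostatic balance requires: the ice load ρ_ice t is balanced by mantle displaced below, ρ_m s.
s = t ρ_ice / ρ_m = 2620 m × 903.4/3230 = 733 m.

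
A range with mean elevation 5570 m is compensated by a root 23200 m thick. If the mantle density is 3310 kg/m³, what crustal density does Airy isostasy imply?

2670 kg/m³

ρ_c h = (ρ_m − ρ_c) r → ρ_c (h + r) = ρ_m r → ρ_c = ρ_m r / (h + r).
ρ_c = 3310 × 23200 m / (5570 m + 23200 m) = 2670 kg/m³.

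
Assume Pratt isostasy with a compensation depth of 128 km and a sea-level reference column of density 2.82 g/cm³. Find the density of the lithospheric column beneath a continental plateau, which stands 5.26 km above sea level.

Pratt balance: ρ_ref D = ρ (D + h).
ρ = ρ_ref D/(D + h) = 2.82 × 128 km/(128 km + 5.26 km) = 2.71 g/cm³.

2.71 g/cm³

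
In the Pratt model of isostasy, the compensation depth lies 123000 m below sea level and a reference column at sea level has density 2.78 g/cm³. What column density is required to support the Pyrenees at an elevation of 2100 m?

2.73 g/cm³

Pratt balance: ρ_ref D = ρ (D + h).
ρ = ρ_ref D/(D + h) = 2.78 × 123000 m/(123000 m + 2100 m) = 2.73 g/cm³.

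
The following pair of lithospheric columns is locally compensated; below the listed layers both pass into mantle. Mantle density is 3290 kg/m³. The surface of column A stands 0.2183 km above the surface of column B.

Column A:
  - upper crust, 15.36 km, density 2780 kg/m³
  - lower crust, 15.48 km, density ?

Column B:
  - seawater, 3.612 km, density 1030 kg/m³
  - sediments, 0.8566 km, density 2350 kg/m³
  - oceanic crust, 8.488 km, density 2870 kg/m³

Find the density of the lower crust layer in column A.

2940 kg/m³

Take the compensation level at the base of the deeper column (depth z_c below the surface of column A) and equate Σ ρ_i t_i down to z_c; mantle fills any gap and the z_c terms cancel.
Column A: 15.36×2780 + 15.48×ρ + (z_c − 30.84)×3290
Column B: 0.2183×0 + 3.612×1030 + 0.8566×2350 + 8.488×2870 + (z_c − 0.2183 − 12.9566)×3290
The z_c×3290 term appears on both sides and cancels. Collect the known terms of each column as K = Σ(ρt)_known − 3290 × (depth of known layers): K_A = 42700.8 − 3290×30.84 = −58762.8; K_B = 30093.93 − 3290×(0.2183 + 12.9566) = −13251.491.
Balance: K_A + 15.48×ρ = K_B, so ρ = (K_B − K_A)/15.48 = 45511.3/15.48 = 2940 kg/m³.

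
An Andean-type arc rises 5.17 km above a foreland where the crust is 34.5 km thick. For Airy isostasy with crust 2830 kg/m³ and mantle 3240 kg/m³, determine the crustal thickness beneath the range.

Root depth r = h ρ_c / (ρ_m − ρ_c) = 5.17 km × 2830 / 410 = 35.69 km.
Total thickness = T + h + r = 34.5 km + 5.17 km + 35.69 km = 75.4 km.

75.4 km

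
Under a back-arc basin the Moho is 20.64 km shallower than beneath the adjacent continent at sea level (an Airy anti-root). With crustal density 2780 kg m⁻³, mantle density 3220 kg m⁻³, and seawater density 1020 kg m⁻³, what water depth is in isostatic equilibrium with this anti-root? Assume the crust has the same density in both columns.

Replacing a thickness d of crust by seawater at the top must be balanced by replacing crust with mantle at the base: d (ρ_c − ρ_w) = a (ρ_m − ρ_c).
d = a (ρ_m − ρ_c)/(ρ_c − ρ_w) = 20.64 km × 440/1760 = 5.16 km.

5.16 km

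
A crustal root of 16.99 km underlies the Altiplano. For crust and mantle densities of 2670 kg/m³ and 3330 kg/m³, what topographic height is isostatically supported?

In Airy isostatic equilibrium: ρ_c h = (ρ_m − ρ_c) r.
h = r (ρ_m − ρ_c) / ρ_c = 16.99 km × (3330 − 2670) / 2670 = 4.2 km.

4.2 km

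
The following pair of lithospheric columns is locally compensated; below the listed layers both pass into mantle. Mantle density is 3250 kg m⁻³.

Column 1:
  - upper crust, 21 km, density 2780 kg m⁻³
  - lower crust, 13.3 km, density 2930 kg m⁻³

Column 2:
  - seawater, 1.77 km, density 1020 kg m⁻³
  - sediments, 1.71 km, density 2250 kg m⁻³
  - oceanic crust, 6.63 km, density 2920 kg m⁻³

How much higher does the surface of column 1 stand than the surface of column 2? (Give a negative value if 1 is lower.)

1.93 km

For any compensation level in the mantle, the mantle terms cancel and isostasy reduces to e = (Σt_1 − Σt_2) − (Σ(ρt)_1 − Σ(ρt)_2) / ρ_m.
Σt_1 = 34.3 km; Σt_2 = 10.11 km; Σ(ρt)_1 = 97349; Σ(ρt)_2 = 25012.5 (in km·kg m⁻³).
e = (34.3 − 10.11) − (97349 − 25012.5) / 3250 = 1.93 km.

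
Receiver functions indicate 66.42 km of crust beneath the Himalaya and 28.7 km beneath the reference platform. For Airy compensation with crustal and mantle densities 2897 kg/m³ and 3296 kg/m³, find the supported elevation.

4.57 km

Excess crust Δ = 66.42 km − 28.7 km = 37.72 km, split between elevation h and root r with h + r = Δ.
Airy balance ρ_c h = (ρ_m − ρ_c) r gives r = h ρ_c/(ρ_m − ρ_c), so h (1 + ρ_c/(ρ_m − ρ_c)) = Δ, i.e. h = Δ (ρ_m − ρ_c)/ρ_m.
h = 37.72 km × 399/3296 = 4.57 km.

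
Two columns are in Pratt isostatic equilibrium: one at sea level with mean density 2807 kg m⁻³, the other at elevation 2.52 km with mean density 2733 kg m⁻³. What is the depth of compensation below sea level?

ρ_ref D = ρ (D + h) → D (ρ_ref − ρ) = ρ h.
D = ρ h/(ρ_ref − ρ) = 2733 × 2.52 km/(2807 − 2733) = 93.1 km.

93.1 km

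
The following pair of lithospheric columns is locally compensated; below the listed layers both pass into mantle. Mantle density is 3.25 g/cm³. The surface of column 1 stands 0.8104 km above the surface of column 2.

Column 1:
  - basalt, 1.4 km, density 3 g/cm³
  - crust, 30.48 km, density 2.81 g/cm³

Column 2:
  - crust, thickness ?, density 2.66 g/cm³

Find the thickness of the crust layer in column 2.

18.9 km

Take the compensation level at the base of the deeper column (depth z_c below the surface of column 1) and equate Σ ρ_i t_i down to z_c; mantle fills any gap and the z_c terms cancel.
Column 1: 1.4×3 + 30.48×2.81 + (z_c − 31.88)×3.25
Column 2: 0.8104×0 + x×2.66 + (z_c − 0.8104 − 0 − x)×3.25
The z_c×3.25 term appears on both sides and cancels. Collect the known terms of each column as K = Σ(ρt)_known − 3.25 × (depth of known layers): K_1 = 89.8488 − 3.25×31.88 = −13.7612; K_2 = 0 − 3.25×(0.8104 + 0) = −2.6338.
Balance: K_1 = K_2 − x×(3.25 − 2.66), so x = (K_2 − K_1)/(3.25 − 2.66) = 11.1274/0.59 = 18.9 km.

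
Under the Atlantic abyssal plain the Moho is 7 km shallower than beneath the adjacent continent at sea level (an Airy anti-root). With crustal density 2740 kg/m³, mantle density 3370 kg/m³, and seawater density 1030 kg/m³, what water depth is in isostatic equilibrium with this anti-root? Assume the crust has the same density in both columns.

2.58 km

Replacing a thickness d of crust by seawater at the top must be balanced by replacing crust with mantle at the base: d (ρ_c − ρ_w) = a (ρ_m − ρ_c).
d = a (ρ_m − ρ_c)/(ρ_c − ρ_w) = 7 km × 630/1710 = 2.58 km.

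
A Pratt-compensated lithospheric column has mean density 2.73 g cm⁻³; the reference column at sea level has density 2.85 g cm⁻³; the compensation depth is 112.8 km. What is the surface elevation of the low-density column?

ρ_ref D = ρ (D + h) → h = D (ρ_ref − ρ)/ρ.
h = 112.8 km × (2.85 − 2.73)/2.73 = 4.96 km.

4.96 km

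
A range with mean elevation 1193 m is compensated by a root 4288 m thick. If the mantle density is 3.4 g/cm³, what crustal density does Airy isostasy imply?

2.66 g/cm³

ρ_c h = (ρ_m − ρ_c) r → ρ_c (h + r) = ρ_m r → ρ_c = ρ_m r / (h + r).
ρ_c = 3.4 × 4288 m / (1193 m + 4288 m) = 2.66 g/cm³.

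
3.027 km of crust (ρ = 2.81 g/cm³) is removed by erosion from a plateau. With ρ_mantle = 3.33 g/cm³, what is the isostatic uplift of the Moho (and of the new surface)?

2.55 km

Unloading: uplift u = e ρ_c/ρ_m = 3.027 km × 2.81/3.33 = 2.55 km.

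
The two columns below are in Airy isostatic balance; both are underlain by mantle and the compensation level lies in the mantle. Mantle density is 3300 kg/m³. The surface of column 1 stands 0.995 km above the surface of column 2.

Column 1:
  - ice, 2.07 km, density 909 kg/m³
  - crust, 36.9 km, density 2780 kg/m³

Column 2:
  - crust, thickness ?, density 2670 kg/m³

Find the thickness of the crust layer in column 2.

Take the compensation level at the base of the deeper column (depth z_c below the surface of column 1) and equate Σ ρ_i t_i down to z_c; mantle fills any gap and the z_c terms cancel.
Column 1: 2.07×909 + 36.9×2780 + (z_c − 38.97)×3300
Column 2: 0.995×0 + x×2670 + (z_c − 0.995 − 0 − x)×3300
The z_c×3300 term appears on both sides and cancels. Collect the known terms of each column as K = Σ(ρt)_known − 3300 × (depth of known layers): K_1 = 104463.63 − 3300×38.97 = −24137.37; K_2 = 0 − 3300×(0.995 + 0) = −3283.5.
Balance: K_1 = K_2 − x×(3300 − 2670), so x = (K_2 − K_1)/(3300 − 2670) = 20853.9/630 = 33.1 km.

33.1 km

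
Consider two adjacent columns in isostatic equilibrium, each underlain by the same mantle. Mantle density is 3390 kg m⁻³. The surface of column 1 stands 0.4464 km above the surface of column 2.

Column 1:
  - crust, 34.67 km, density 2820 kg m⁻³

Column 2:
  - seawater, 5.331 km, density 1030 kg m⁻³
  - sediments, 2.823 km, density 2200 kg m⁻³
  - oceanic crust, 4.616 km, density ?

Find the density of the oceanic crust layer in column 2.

Take the compensation level at the base of the deeper column (depth z_c below the surface of column 1) and equate Σ ρ_i t_i down to z_c; mantle fills any gap and the z_c terms cancel.
Column 1: 34.67×2820 + (z_c − 34.67)×3390
Column 2: 0.4464×0 + 5.331×1030 + 2.823×2200 + 4.616×ρ + (z_c − 0.4464 − 12.77)×3390
The z_c×3390 term appears on both sides and cancels. Collect the known terms of each column as K = Σ(ρt)_known − 3390 × (depth of known layers): K_1 = 97769.4 − 3390×34.67 = −19761.9; K_2 = 11701.53 − 3390×(0.4464 + 12.77) = −33102.066.
Balance: K_1 = K_2 + 4.616×ρ, so ρ = (K_1 − K_2)/4.616 = 13340.2/4.616 = 2890 kg m⁻³.

2890 kg m⁻³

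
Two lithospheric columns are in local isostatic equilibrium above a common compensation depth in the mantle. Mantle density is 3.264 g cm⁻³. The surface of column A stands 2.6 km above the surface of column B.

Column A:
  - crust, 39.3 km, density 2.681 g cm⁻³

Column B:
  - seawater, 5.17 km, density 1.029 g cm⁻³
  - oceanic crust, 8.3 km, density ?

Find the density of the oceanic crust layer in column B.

Take the compensation level at the base of the deeper column (depth z_c below the surface of column A) and equate Σ ρ_i t_i down to z_c; mantle fills any gap and the z_c terms cancel.
Column A: 39.3×2.681 + (z_c − 39.3)×3.264
Column B: 2.6×0 + 5.17×1.029 + 8.3×ρ + (z_c − 2.6 − 13.47)×3.264
The z_c×3.264 term appears on both sides and cancels. Collect the known terms of each column as K = Σ(ρt)_known − 3.264 × (depth of known layers): K_A = 105.3633 − 3.264×39.3 = −22.9119; K_B = 5.31993 − 3.264×(2.6 + 13.47) = −47.13255.
Balance: K_A = K_B + 8.3×ρ, so ρ = (K_A − K_B)/8.3 = 24.2206/8.3 = 2.92 g cm⁻³.

2.92 g cm⁻³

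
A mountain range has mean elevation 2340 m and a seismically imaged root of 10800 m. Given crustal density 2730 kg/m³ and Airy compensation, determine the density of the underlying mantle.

Airy balance: ρ_c h = (ρ_m − ρ_c) r → ρ_m = ρ_c (1 + h/r).
ρ_m = 2730 × (1 + 2340 m/10800 m) = 3320 kg/m³.

3320 kg/m³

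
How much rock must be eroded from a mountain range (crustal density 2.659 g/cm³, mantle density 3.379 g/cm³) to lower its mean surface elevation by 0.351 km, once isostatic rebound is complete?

Net drop Δ = e − u = e − e ρ_c/ρ_m = e (ρ_m − ρ_c)/ρ_m.
e = Δ ρ_m/(ρ_m − ρ_c) = 0.351 km × 3.379/0.72 = 1.65 km.

1.65 km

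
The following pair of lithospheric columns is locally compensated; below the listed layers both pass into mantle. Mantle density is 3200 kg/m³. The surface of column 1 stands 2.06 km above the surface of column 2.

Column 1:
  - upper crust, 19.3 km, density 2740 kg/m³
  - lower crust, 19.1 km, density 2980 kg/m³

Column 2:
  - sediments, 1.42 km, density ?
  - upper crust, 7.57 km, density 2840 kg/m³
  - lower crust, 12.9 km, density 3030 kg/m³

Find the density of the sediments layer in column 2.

Take the compensation level at the base of the deeper column (depth z_c below the surface of column 1) and equate Σ ρ_i t_i down to z_c; mantle fills any gap and the z_c terms cancel.
Column 1: 19.3×2740 + 19.1×2980 + (z_c − 38.4)×3200
Column 2: 2.06×0 + 1.42×ρ + 7.57×2840 + 12.9×3030 + (z_c − 2.06 − 21.89)×3200
The z_c×3200 term appears on both sides and cancels. Collect the known terms of each column as K = Σ(ρt)_known − 3200 × (depth of known layers): K_1 = 109800 − 3200×38.4 = −13080; K_2 = 60585.8 − 3200×(2.06 + 21.89) = −16054.2.
Balance: K_1 = K_2 + 1.42×ρ, so ρ = (K_1 − K_2)/1.42 = 2974.2/1.42 = 2090 kg/m³.

2090 kg/m³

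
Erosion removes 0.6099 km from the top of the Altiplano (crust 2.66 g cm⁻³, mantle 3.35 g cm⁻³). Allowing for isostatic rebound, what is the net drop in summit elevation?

Rebound u = e ρ_c/ρ_m = 0.6099 km × 2.66/3.35 = 0.4843 km.
Net surface drop = e − u = 0.6099 km − 0.4843 km = e (ρ_m − ρ_c)/ρ_m = 0.126 km.

0.126 km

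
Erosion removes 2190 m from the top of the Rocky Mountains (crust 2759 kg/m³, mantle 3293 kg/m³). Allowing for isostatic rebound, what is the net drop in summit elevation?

Rebound u = e ρ_c/ρ_m = 2190 m × 2759/3293 = 1835 m.
Net surface drop = e − u = 2190 m − 1835 m = e (ρ_m − ρ_c)/ρ_m = 355 m.

355 m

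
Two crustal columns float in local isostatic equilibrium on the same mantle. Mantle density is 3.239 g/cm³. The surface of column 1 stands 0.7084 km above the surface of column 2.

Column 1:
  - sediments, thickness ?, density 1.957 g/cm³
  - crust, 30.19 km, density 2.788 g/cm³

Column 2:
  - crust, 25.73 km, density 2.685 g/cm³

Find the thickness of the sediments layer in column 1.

2.29 km

Take the compensation level at the base of the deeper column (depth z_c below the surface of column 1) and equate Σ ρ_i t_i down to z_c; mantle fills any gap and the z_c terms cancel.
Column 1: x×1.957 + 30.19×2.788 + (z_c − 30.19 − x)×3.239
Column 2: 0.7084×0 + 25.73×2.685 + (z_c − 0.7084 − 25.73)×3.239
The z_c×3.239 term appears on both sides and cancels. Collect the known terms of each column as K = Σ(ρt)_known − 3.239 × (depth of known layers): K_1 = 84.16972 − 3.239×30.19 = −13.61569; K_2 = 69.08505 − 3.239×(0.7084 + 25.73) = −16.5489276.
Balance: K_1 − x×(3.239 − 1.957) = K_2, so x = (K_1 − K_2)/(3.239 − 1.957) = 2.93324/1.282 = 2.29 km.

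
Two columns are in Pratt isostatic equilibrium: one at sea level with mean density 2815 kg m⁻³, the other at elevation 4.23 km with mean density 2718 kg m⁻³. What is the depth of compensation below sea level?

ρ_ref D = ρ (D + h) → D (ρ_ref − ρ) = ρ h.
D = ρ h/(ρ_ref − ρ) = 2718 × 4.23 km/(2815 − 2718) = 119 km.

119 km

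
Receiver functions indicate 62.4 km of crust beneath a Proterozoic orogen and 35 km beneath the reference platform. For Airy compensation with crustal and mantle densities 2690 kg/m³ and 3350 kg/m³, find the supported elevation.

5.4 km

Excess crust Δ = 62.4 km − 35 km = 27.4 km, split between elevation h and root r with h + r = Δ.
Airy balance ρ_c h = (ρ_m − ρ_c) r gives r = h ρ_c/(ρ_m − ρ_c), so h (1 + ρ_c/(ρ_m − ρ_c)) = Δ, i.e. h = Δ (ρ_m − ρ_c)/ρ_m.
h = 27.4 km × 660/3350 = 5.4 km.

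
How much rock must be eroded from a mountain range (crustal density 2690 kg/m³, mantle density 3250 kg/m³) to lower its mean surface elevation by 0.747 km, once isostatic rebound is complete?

Net drop Δ = e − u = e − e ρ_c/ρ_m = e (ρ_m − ρ_c)/ρ_m.
e = Δ ρ_m/(ρ_m − ρ_c) = 0.747 km × 3250/560 = 4.34 km.

4.34 km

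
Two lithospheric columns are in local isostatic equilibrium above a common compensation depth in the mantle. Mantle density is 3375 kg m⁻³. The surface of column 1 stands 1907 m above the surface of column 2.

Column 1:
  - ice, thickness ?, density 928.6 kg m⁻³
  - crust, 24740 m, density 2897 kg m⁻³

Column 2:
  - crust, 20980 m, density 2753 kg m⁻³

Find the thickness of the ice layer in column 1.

Take the compensation level at the base of the deeper column (depth z_c below the surface of column 1) and equate Σ ρ_i t_i down to z_c; mantle fills any gap and the z_c terms cancel.
Column 1: x×928.6 + 24740×2897 + (z_c − 24740 − x)×3375
Column 2: 1907×0 + 20980×2753 + (z_c − 1907 − 20980)×3375
The z_c×3375 term appears on both sides and cancels. Collect the known terms of each column as K = Σ(ρt)_known − 3375 × (depth of known layers): K_1 = 71671780 − 3375×24740 = −11825720; K_2 = 57757940 − 3375×(1907 + 20980) = −19485685.
Balance: K_1 − x×(3375 − 928.6) = K_2, so x = (K_1 − K_2)/(3375 − 928.6) = 7659960/2446.4 = 3130 m.

3130 m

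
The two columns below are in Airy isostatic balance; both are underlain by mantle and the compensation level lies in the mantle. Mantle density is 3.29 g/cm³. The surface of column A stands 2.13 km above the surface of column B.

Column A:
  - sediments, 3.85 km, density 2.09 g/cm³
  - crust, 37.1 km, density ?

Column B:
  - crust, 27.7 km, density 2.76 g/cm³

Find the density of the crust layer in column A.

2.83 g/cm³

Take the compensation level at the base of the deeper column (depth z_c below the surface of column A) and equate Σ ρ_i t_i down to z_c; mantle fills any gap and the z_c terms cancel.
Column A: 3.85×2.09 + 37.1×ρ + (z_c − 40.95)×3.29
Column B: 2.13×0 + 27.7×2.76 + (z_c − 2.13 − 27.7)×3.29
The z_c×3.29 term appears on both sides and cancels. Collect the known terms of each column as K = Σ(ρt)_known − 3.29 × (depth of known layers): K_A = 8.0465 − 3.29×40.95 = −126.679; K_B = 76.452 − 3.29×(2.13 + 27.7) = −21.6887.
Balance: K_A + 37.1×ρ = K_B, so ρ = (K_B − K_A)/37.1 = 104.99/37.1 = 2.83 g/cm³.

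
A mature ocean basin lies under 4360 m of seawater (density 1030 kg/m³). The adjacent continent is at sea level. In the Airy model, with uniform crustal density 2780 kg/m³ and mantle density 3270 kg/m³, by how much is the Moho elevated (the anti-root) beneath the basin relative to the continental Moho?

15600 m

For local isostatic compensation: replacing crust with seawater at the top is compensated by replacing crust with mantle at the base: d (ρ_c − ρ_w) = a (ρ_m − ρ_c).
a = d (ρ_c − ρ_w)/(ρ_m − ρ_c) = 4360 m × 1750/490 = 15600 m.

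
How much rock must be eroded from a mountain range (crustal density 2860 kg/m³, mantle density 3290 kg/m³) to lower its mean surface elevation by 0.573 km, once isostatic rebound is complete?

Net drop Δ = e − u = e − e ρ_c/ρ_m = e (ρ_m − ρ_c)/ρ_m.
e = Δ ρ_m/(ρ_m − ρ_c) = 0.573 km × 3290/430 = 4.38 km.

4.38 km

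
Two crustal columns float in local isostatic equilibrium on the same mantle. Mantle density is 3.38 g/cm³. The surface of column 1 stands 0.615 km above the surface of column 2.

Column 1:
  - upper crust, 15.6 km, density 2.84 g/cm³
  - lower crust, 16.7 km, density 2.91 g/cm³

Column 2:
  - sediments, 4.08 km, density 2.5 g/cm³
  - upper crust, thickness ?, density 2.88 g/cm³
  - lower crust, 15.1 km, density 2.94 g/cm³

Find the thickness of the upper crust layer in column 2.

Take the compensation level at the base of the deeper column (depth z_c below the surface of column 1) and equate Σ ρ_i t_i down to z_c; mantle fills any gap and the z_c terms cancel.
Column 1: 15.6×2.84 + 16.7×2.91 + (z_c − 32.3)×3.38
Column 2: 0.615×0 + 4.08×2.5 + x×2.88 + 15.1×2.94 + (z_c − 0.615 − 19.18 − x)×3.38
The z_c×3.38 term appears on both sides and cancels. Collect the known terms of each column as K = Σ(ρt)_known − 3.38 × (depth of known layers): K_1 = 92.901 − 3.38×32.3 = −16.273; K_2 = 54.594 − 3.38×(0.615 + 19.18) = −12.3131.
Balance: K_1 = K_2 − x×(3.38 − 2.88), so x = (K_2 − K_1)/(3.38 − 2.88) = 3.9599/0.5 = 7.92 km.

7.92 km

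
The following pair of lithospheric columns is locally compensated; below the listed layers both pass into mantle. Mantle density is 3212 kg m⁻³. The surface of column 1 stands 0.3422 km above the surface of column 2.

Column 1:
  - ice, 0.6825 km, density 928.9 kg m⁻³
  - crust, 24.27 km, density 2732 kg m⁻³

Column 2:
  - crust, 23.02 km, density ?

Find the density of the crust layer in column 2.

Take the compensation level at the base of the deeper column (depth z_c below the surface of column 1) and equate Σ ρ_i t_i down to z_c; mantle fills any gap and the z_c terms cancel.
Column 1: 0.6825×928.9 + 24.27×2732 + (z_c − 24.9525)×3212
Column 2: 0.3422×0 + 23.02×ρ + (z_c − 0.3422 − 23.02)×3212
The z_c×3212 term appears on both sides and cancels. Collect the known terms of each column as K = Σ(ρt)_known − 3212 × (depth of known layers): K_1 = 66939.6142 − 3212×24.9525 = −13207.8157; K_2 = 0 − 3212×(0.3422 + 23.02) = −75039.3864.
Balance: K_1 = K_2 + 23.02×ρ, so ρ = (K_1 − K_2)/23.02 = 61831.6/23.02 = 2690 kg m⁻³.

2690 kg m⁻³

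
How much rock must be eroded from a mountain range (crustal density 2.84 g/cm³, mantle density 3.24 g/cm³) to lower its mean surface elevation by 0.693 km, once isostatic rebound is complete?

5.61 km

Net drop Δ = e − u = e − e ρ_c/ρ_m = e (ρ_m − ρ_c)/ρ_m.
e = Δ ρ_m/(ρ_m − ρ_c) = 0.693 km × 3.24/0.4 = 5.61 km.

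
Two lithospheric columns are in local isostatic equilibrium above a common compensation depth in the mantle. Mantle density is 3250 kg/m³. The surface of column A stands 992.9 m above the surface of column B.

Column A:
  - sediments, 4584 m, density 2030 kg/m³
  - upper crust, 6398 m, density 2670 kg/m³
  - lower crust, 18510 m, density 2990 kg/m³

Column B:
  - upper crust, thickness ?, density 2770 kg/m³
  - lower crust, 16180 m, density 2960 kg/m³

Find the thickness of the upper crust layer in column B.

12900 m

Take the compensation level at the base of the deeper column (depth z_c below the surface of column A) and equate Σ ρ_i t_i down to z_c; mantle fills any gap and the z_c terms cancel.
Column A: 4584×2030 + 6398×2670 + 18510×2990 + (z_c − 29492)×3250
Column B: 992.9×0 + x×2770 + 16180×2960 + (z_c − 992.9 − 16180 − x)×3250
The z_c×3250 term appears on both sides and cancels. Collect the known terms of each column as K = Σ(ρt)_known − 3250 × (depth of known layers): K_A = 81733080 − 3250×29492 = −14115920; K_B = 47892800 − 3250×(992.9 + 16180) = −7919125.
Balance: K_A = K_B − x×(3250 − 2770), so x = (K_B − K_A)/(3250 − 2770) = 6196790/480 = 12900 m.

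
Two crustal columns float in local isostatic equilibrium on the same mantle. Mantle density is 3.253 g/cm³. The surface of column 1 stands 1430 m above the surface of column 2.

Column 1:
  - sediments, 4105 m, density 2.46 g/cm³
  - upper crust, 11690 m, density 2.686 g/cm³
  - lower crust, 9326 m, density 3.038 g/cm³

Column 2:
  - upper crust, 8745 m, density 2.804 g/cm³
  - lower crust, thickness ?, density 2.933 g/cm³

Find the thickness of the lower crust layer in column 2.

10300 m

Take the compensation level at the base of the deeper column (depth z_c below the surface of column 1) and equate Σ ρ_i t_i down to z_c; mantle fills any gap and the z_c terms cancel.
Column 1: 4105×2.46 + 11690×2.686 + 9326×3.038 + (z_c − 25121)×3.253
Column 2: 1430×0 + 8745×2.804 + x×2.933 + (z_c − 1430 − 8745 − x)×3.253
The z_c×3.253 term appears on both sides and cancels. Collect the known terms of each column as K = Σ(ρt)_known − 3.253 × (depth of known layers): K_1 = 69830.028 − 3.253×25121 = −11888.585; K_2 = 24520.98 − 3.253×(1430 + 8745) = −8578.295.
Balance: K_1 = K_2 − x×(3.253 − 2.933), so x = (K_2 − K_1)/(3.253 − 2.933) = 3310.29/0.32 = 10300 m.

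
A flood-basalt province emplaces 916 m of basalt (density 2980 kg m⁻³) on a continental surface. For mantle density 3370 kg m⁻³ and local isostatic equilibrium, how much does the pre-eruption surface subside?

Subaerial loading: s = t ρ_load / ρ_m.
s = 916 m × 2980/3370 = 810 m.

810 m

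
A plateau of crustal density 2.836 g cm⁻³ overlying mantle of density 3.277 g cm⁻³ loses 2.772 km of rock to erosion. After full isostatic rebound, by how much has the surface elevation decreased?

Rebound u = e ρ_c/ρ_m = 2.772 km × 2.836/3.277 = 2.399 km.
Net surface drop = e − u = 2.772 km − 2.399 km = e (ρ_m − ρ_c)/ρ_m = 0.373 km.

0.373 km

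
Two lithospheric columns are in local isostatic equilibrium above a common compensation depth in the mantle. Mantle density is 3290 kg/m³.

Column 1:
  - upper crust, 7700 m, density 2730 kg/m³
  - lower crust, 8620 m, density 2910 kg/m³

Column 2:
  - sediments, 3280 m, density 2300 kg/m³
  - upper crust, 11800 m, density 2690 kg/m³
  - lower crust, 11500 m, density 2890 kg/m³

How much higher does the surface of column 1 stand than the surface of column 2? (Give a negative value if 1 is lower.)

−2230 m

For any compensation level in the mantle, the mantle terms cancel and isostasy reduces to e = (Σt_1 − Σt_2) − (Σ(ρt)_1 − Σ(ρt)_2) / ρ_m.
Σt_1 = 16320 m; Σt_2 = 26580 m; Σ(ρt)_1 = 46105200; Σ(ρt)_2 = 72521000 (in m·kg/m³).
e = (16320 − 26580) − (46105200 − 72521000) / 3290 = −2230 m.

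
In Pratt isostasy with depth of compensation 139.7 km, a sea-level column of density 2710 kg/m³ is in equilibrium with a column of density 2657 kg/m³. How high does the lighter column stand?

ρ_ref D = ρ (D + h) → h = D (ρ_ref − ρ)/ρ.
h = 139.7 km × (2710 − 2657)/2657 = 2.79 km.

2.79 km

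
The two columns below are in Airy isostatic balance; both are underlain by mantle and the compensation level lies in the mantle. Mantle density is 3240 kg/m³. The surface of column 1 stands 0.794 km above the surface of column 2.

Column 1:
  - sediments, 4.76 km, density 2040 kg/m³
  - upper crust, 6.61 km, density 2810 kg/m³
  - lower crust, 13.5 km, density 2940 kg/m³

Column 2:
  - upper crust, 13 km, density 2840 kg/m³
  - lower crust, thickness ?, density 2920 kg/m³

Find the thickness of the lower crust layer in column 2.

Take the compensation level at the base of the deeper column (depth z_c below the surface of column 1) and equate Σ ρ_i t_i down to z_c; mantle fills any gap and the z_c terms cancel.
Column 1: 4.76×2040 + 6.61×2810 + 13.5×2940 + (z_c − 24.87)×3240
Column 2: 0.794×0 + 13×2840 + x×2920 + (z_c − 0.794 − 13 − x)×3240
The z_c×3240 term appears on both sides and cancels. Collect the known terms of each column as K = Σ(ρt)_known − 3240 × (depth of known layers): K_1 = 67974.5 − 3240×24.87 = −12604.3; K_2 = 36920 − 3240×(0.794 + 13) = −7772.56.
Balance: K_1 = K_2 − x×(3240 − 2920), so x = (K_2 − K_1)/(3240 − 2920) = 4831.74/320 = 15.1 km.

15.1 km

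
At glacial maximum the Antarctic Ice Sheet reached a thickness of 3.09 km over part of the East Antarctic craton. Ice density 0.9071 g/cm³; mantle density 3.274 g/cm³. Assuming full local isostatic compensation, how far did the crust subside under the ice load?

0.856 km

Balancing pressure at the compensation depth: the ice load ρ_ice t is balanced by mantle displaced below, ρ_m s.
s = t ρ_ice / ρ_m = 3.09 km × 0.9071/3.274 = 0.856 km.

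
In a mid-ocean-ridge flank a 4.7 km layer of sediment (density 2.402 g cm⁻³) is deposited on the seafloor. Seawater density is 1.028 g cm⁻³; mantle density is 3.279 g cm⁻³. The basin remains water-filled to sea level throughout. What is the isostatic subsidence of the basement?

2.87 km

Submarine loading: the sediment displaces seawater, and the subsidence is in turn flooded, so s (ρ_m − ρ_w) = t (ρ_sed − ρ_w).
s = 4.7 km × (2.402 − 1.028) / (3.279 − 1.028) = 2.87 km.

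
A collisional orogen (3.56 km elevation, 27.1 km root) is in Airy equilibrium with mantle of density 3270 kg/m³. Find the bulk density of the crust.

2890 kg/m³

ρ_c h = (ρ_m − ρ_c) r → ρ_c (h + r) = ρ_m r → ρ_c = ρ_m r / (h + r).
ρ_c = 3270 × 27.1 km / (3.56 km + 27.1 km) = 2890 kg/m³.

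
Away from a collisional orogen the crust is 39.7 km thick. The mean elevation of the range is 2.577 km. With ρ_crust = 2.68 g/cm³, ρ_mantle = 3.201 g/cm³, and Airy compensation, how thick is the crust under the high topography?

55.5 km

Root depth r = h ρ_c / (ρ_m − ρ_c) = 2.577 km × 2.68 / 0.521 = 13.26 km.
Total thickness = T + h + r = 39.7 km + 2.577 km + 13.26 km = 55.5 km.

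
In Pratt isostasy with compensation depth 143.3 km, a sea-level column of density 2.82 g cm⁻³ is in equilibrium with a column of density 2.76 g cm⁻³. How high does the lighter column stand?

ρ_ref D = ρ (D + h) → h = D (ρ_ref − ρ)/ρ.
h = 143.3 km × (2.82 − 2.76)/2.76 = 3.12 km.

3.12 km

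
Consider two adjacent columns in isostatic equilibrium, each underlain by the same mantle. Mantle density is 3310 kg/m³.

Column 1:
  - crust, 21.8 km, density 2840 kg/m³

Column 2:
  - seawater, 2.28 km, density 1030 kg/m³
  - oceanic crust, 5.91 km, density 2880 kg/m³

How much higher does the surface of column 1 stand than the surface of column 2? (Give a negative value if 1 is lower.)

0.757 km

For any compensation level in the mantle, the mantle terms cancel and isostasy reduces to e = (Σt_1 − Σt_2) − (Σ(ρt)_1 − Σ(ρt)_2) / ρ_m.
Σt_1 = 21.8 km; Σt_2 = 8.19 km; Σ(ρt)_1 = 61912; Σ(ρt)_2 = 19369.2 (in km·kg/m³).
e = (21.8 − 8.19) − (61912 − 19369.2) / 3310 = 0.757 km.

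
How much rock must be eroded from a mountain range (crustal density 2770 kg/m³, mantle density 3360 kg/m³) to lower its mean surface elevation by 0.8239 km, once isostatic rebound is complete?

4.69 km

Net drop Δ = e − u = e − e ρ_c/ρ_m = e (ρ_m − ρ_c)/ρ_m.
e = Δ ρ_m/(ρ_m − ρ_c) = 0.8239 km × 3360/590 = 4.69 km.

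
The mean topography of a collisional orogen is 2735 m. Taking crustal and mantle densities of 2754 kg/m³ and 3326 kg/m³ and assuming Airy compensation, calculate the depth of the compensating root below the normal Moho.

Isostatic balance requires: the weight of the topography is balanced by the buoyancy of the root, ρ_c h = (ρ_m − ρ_c) r.
r = h · ρ_c / (ρ_m − ρ_c) = 2735 m × 2754 / (3326 − 2754) = 13200 m.

13200 m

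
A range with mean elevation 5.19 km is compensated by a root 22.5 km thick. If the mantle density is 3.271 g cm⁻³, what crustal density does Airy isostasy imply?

ρ_c h = (ρ_m − ρ_c) r → ρ_c (h + r) = ρ_m r → ρ_c = ρ_m r / (h + r).
ρ_c = 3.271 × 22.5 km / (5.19 km + 22.5 km) = 2.66 g cm⁻³.

2.66 g cm⁻³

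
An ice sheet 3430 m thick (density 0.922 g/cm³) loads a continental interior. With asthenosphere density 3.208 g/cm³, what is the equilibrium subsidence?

By Archimedes' principle applied to the lithosphere: the ice load ρ_ice t is balanced by mantle displaced below, ρ_m s.
s = t ρ_ice / ρ_m = 3430 m × 0.922/3.208 = 986 m.

986 m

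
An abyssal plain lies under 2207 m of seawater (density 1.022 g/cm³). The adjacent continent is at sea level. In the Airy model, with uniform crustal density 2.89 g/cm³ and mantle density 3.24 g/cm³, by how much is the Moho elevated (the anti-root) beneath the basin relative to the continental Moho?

Balancing pressure at the compensation depth: replacing crust with seawater at the top is compensated by replacing crust with mantle at the base: d (ρ_c − ρ_w) = a (ρ_m − ρ_c).
a = d (ρ_c − ρ_w)/(ρ_m − ρ_c) = 2207 m × 1.868/0.35 = 11800 m.

11800 m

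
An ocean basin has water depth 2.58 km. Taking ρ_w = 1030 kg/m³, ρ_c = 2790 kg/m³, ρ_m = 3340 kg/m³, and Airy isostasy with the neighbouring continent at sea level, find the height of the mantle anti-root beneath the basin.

Balancing pressure at the compensation depth: replacing crust with seawater at the top is compensated by replacing crust with mantle at the base: d (ρ_c − ρ_w) = a (ρ_m − ρ_c).
a = d (ρ_c − ρ_w)/(ρ_m − ρ_c) = 2.58 km × 1760/550 = 8.26 km.

8.26 km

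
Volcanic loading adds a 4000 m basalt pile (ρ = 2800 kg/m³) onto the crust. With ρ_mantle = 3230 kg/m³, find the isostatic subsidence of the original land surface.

Subaerial loading: s = t ρ_load / ρ_m.
s = 4000 m × 2800/3230 = 3470 m.

3470 m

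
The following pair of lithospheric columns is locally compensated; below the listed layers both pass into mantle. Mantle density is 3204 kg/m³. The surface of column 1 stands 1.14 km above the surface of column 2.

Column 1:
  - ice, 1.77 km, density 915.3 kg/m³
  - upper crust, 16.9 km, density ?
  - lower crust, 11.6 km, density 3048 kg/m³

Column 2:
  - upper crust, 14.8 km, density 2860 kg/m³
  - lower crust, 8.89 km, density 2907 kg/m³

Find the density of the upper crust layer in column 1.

2880 kg/m³

Take the compensation level at the base of the deeper column (depth z_c below the surface of column 1) and equate Σ ρ_i t_i down to z_c; mantle fills any gap and the z_c terms cancel.
Column 1: 1.77×915.3 + 16.9×ρ + 11.6×3048 + (z_c − 30.27)×3204
Column 2: 1.14×0 + 14.8×2860 + 8.89×2907 + (z_c − 1.14 − 23.69)×3204
The z_c×3204 term appears on both sides and cancels. Collect the known terms of each column as K = Σ(ρt)_known − 3204 × (depth of known layers): K_1 = 36976.881 − 3204×30.27 = −60008.199; K_2 = 68171.23 − 3204×(1.14 + 23.69) = −11384.09.
Balance: K_1 + 16.9×ρ = K_2, so ρ = (K_2 − K_1)/16.9 = 48624.1/16.9 = 2880 kg/m³.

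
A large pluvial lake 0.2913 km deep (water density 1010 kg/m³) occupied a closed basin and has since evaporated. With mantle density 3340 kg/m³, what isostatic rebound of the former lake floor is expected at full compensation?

u = d ρ_w/ρ_m = 0.2913 km × 1010/3340 = 0.0881 km.

0.0881 km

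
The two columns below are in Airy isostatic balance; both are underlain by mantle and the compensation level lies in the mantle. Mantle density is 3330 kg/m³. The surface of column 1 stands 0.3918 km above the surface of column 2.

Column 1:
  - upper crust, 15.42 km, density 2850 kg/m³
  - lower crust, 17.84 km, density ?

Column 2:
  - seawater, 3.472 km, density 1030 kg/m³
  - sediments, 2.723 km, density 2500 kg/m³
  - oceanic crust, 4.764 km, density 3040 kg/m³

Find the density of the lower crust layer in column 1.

3020 kg/m³

Take the compensation level at the base of the deeper column (depth z_c below the surface of column 1) and equate Σ ρ_i t_i down to z_c; mantle fills any gap and the z_c terms cancel.
Column 1: 15.42×2850 + 17.84×ρ + (z_c − 33.26)×3330
Column 2: 0.3918×0 + 3.472×1030 + 2.723×2500 + 4.764×3040 + (z_c − 0.3918 − 10.959)×3330
The z_c×3330 term appears on both sides and cancels. Collect the known terms of each column as K = Σ(ρt)_known − 3330 × (depth of known layers): K_1 = 43947 − 3330×33.26 = −66808.8; K_2 = 24866.22 − 3330×(0.3918 + 10.959) = −12931.944.
Balance: K_1 + 17.84×ρ = K_2, so ρ = (K_2 − K_1)/17.84 = 53876.9/17.84 = 3020 kg/m³.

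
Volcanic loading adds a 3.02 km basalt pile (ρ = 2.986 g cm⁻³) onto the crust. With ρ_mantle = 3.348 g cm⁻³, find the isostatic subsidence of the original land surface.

Subaerial loading: s = t ρ_load / ρ_m.
s = 3.02 km × 2.986/3.348 = 2.69 km.

2.69 km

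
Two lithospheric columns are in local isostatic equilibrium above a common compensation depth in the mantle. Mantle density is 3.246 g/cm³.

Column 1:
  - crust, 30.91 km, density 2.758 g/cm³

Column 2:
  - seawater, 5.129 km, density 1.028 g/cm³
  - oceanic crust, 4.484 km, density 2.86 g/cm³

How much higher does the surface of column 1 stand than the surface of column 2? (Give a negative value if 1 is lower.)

0.609 km

For any compensation level in the mantle, the mantle terms cancel and isostasy reduces to e = (Σt_1 − Σt_2) − (Σ(ρt)_1 − Σ(ρt)_2) / ρ_m.
Σt_1 = 30.91 km; Σt_2 = 9.613 km; Σ(ρt)_1 = 85.24978; Σ(ρt)_2 = 18.096852 (in km·g/cm³).
e = (30.91 − 9.613) − (85.24978 − 18.096852) / 3.246 = 0.609 km.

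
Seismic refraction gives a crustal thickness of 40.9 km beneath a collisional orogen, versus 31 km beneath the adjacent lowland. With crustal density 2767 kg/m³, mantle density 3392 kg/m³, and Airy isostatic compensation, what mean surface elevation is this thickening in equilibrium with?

Excess crust Δ = 40.9 km − 31 km = 9.9 km, split between elevation h and root r with h + r = Δ.
Airy balance ρ_c h = (ρ_m − ρ_c) r gives r = h ρ_c/(ρ_m − ρ_c), so h (1 + ρ_c/(ρ_m − ρ_c)) = Δ, i.e. h = Δ (ρ_m − ρ_c)/ρ_m.
h = 9.9 km × 625/3392 = 1.82 km.

1.82 km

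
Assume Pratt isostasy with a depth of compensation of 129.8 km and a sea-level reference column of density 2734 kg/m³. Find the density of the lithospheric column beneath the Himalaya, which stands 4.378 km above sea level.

Pratt balance: ρ_ref D = ρ (D + h).
ρ = ρ_ref D/(D + h) = 2734 × 129.8 km/(129.8 km + 4.378 km) = 2640 kg/m³.

2640 kg/m³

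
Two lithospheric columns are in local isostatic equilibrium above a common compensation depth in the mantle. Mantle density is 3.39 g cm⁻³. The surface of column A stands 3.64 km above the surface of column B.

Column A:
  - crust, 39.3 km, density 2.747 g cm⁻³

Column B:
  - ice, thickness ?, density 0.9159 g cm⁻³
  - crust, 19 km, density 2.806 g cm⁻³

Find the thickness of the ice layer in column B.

0.741 km

Take the compensation level at the base of the deeper column (depth z_c below the surface of column A) and equate Σ ρ_i t_i down to z_c; mantle fills any gap and the z_c terms cancel.
Column A: 39.3×2.747 + (z_c − 39.3)×3.39
Column B: 3.64×0 + x×0.9159 + 19×2.806 + (z_c − 3.64 − 19 − x)×3.39
The z_c×3.39 term appears on both sides and cancels. Collect the known terms of each column as K = Σ(ρt)_known − 3.39 × (depth of known layers): K_A = 107.9571 − 3.39×39.3 = −25.2699; K_B = 53.314 − 3.39×(3.64 + 19) = −23.4356.
Balance: K_A = K_B − x×(3.39 − 0.9159), so x = (K_B − K_A)/(3.39 − 0.9159) = 1.8343/2.4741 = 0.741 km.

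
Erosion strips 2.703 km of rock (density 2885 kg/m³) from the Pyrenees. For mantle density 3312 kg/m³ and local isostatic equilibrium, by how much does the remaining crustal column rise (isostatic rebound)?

2.35 km

Unloading: uplift u = e ρ_c/ρ_m = 2.703 km × 2885/3312 = 2.35 km.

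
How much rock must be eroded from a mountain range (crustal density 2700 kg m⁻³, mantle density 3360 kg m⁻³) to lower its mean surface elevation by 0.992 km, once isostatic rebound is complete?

Net drop Δ = e − u = e − e ρ_c/ρ_m = e (ρ_m − ρ_c)/ρ_m.
e = Δ ρ_m/(ρ_m − ρ_c) = 0.992 km × 3360/660 = 5.05 km.

5.05 km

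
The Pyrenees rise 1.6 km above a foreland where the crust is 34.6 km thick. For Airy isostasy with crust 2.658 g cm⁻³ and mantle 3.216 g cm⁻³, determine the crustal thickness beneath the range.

Root depth r = h ρ_c / (ρ_m − ρ_c) = 1.6 km × 2.658 / 0.558 = 7.622 km.
Total thickness = T + h + r = 34.6 km + 1.6 km + 7.622 km = 43.8 km.

43.8 km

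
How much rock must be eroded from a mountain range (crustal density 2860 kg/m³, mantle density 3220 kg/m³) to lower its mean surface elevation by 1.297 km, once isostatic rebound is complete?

11.6 km

Net drop Δ = e − u = e − e ρ_c/ρ_m = e (ρ_m − ρ_c)/ρ_m.
e = Δ ρ_m/(ρ_m − ρ_c) = 1.297 km × 3220/360 = 11.6 km.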